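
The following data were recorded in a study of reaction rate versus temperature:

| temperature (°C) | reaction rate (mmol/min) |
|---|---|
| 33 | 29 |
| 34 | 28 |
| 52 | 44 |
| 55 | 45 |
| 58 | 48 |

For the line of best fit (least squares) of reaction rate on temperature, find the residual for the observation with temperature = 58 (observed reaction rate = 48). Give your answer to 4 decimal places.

0.0042

n = 5, Σx = 232, Σy = 194, Σxy = 9456, Σx² = 11338
Sxx = Σx² − (Σx)²/n = 11338 − 10764.8 = 573.2
Sxy = Σxy − (Σx)(Σy)/n = 9456 − 9001.6 = 454.4
b = Sxy/Sxx = 454.4/573.2 = 0.792742
a = ȳ − b·x̄ = 38.8 − 0.792742·46.4 = 2.016748
ŷ(58) = 2.016748 + 0.792742·58 = 47.995813
residual = y − ŷ = 48 − 47.995813 = 0.004187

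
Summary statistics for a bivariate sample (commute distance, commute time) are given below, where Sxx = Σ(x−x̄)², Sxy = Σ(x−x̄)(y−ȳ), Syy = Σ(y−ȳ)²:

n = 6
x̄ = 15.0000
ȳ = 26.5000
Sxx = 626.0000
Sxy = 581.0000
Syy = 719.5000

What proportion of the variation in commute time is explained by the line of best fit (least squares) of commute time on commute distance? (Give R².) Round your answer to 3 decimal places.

0.749

R² = Sxy²/(Sxx·Syy) = (581)²/(626·719.5) = 0.749458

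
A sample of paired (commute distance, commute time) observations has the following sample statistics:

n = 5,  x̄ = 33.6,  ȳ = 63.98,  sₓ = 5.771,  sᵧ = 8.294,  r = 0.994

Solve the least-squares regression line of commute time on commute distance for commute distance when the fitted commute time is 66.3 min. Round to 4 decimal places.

b = r · sᵧ/sₓ = 0.994 · 8.294/5.771 = 1.428563
a = ȳ − b·x̄ = 63.98 − 1.428563·33.6 = 15.980289
Set a + b·x = 66.3: x = (66.3 − 15.980289) / 1.428563 = 35.224010

35.2240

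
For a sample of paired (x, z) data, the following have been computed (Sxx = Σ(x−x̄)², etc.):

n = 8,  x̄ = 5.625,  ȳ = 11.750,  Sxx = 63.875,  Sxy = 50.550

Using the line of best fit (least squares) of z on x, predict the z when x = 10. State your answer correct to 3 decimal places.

15.212

b = Sxy/Sxx = 50.55/63.875 = 0.791389
a = ȳ − b·x̄ = 11.75 − 0.791389·5.625 = 7.298434
ŷ(10) = a + b·10 = 7.298434 + 0.791389·10 = 15.212329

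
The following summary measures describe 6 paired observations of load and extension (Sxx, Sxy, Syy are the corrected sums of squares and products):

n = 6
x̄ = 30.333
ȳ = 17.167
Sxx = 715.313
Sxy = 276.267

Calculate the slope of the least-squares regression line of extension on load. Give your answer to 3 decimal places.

b = Sxy/Sxx = 276.267/715.313 = 0.386218

0.386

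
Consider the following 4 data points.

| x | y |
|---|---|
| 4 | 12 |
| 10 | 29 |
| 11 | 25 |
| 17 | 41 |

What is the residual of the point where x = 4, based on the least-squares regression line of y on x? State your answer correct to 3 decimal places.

n = 4, Σx = 42, Σy = 107, Σxy = 1310, Σx² = 526
Sxx = Σx² − (Σx)²/n = 526 − 441 = 85
Sxy = Σxy − (Σx)(Σy)/n = 1310 − 1123.5 = 186.5
b = Sxy/Sxx = 186.5/85 = 2.194118
a = ȳ − b·x̄ = 26.75 − 2.194118·10.5 = 3.711765
ŷ(4) = 3.711765 + 2.194118·4 = 12.488235
residual = y − ŷ = 12 − 12.488235 = -0.488235

-0.488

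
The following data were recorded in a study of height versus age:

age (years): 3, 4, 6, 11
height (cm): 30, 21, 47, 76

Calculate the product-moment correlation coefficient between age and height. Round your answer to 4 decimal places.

n = 4, Σx = 24, Σy = 174, Σxy = 1292, Σx² = 182, Σy² = 9326
Sxx = Σx² − (Σx)²/n = 182 − 144 = 38
Sxy = Σxy − (Σx)(Σy)/n = 1292 − 1044 = 248
Syy = Σy² − (Σy)²/n = 9326 − 7569 = 1757
r = Sxy/√(Sxx·Syy) = 248/√(66766) = 248/258.391176 = 0.959785

0.9598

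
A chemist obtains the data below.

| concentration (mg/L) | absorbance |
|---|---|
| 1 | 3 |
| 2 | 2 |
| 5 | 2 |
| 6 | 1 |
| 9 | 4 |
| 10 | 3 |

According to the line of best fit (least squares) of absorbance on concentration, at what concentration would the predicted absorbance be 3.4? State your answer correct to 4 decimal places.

n = 6, Σx = 33, Σy = 15, Σxy = 89, Σx² = 247
Sxx = Σx² − (Σx)²/n = 247 − 181.5 = 65.5
Sxy = Σxy − (Σx)(Σy)/n = 89 − 82.5 = 6.5
b = Sxy/Sxx = 6.5/65.5 = 0.099237
a = ȳ − b·x̄ = 2.5 − 0.099237·5.5 = 1.954198
Set a + b·x = 3.4: x = (3.4 − 1.954198) / 0.099237 = 14.569231

14.5692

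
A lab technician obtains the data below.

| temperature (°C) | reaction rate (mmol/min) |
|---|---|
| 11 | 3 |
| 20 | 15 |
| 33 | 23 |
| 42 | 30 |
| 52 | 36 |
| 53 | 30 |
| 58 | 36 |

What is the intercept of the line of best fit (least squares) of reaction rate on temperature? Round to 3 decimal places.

n = 7, Σx = 269, Σy = 173, Σxy = 7902, Σx² = 12251
Sxx = Σx² − (Σx)²/n = 12251 − 10337.285714 = 1913.714286
Sxy = Σxy − (Σx)(Σy)/n = 7902 − 6648.142857 = 1253.857143
b = Sxy/Sxx = 1253.857143/1913.714286 = 0.655196
a = ȳ − b·x̄ = 24.714286 − 0.655196·38.428571 = -0.463944

-0.464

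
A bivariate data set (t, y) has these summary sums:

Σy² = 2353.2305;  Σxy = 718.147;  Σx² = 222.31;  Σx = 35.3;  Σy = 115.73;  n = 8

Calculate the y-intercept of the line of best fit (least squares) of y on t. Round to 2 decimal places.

0.71

Sxx = Σx² − (Σx)²/n = 222.31 − 155.76125 = 66.54875
Sxy = Σxy − (Σx)(Σy)/n = 718.147 − 510.658625 = 207.488375
b = Sxy/Sxx = 207.488375/66.54875 = 3.117840
a = ȳ − b·x̄ = 14.46625 − 3.117840·4.4125 = 0.708780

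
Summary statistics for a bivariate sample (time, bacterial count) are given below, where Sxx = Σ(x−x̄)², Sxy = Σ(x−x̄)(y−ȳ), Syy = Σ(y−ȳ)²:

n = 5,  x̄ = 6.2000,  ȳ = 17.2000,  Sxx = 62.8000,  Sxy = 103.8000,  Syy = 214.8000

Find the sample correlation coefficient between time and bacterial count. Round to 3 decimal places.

r = Sxy/√(Sxx·Syy) = 103.8/√(13489.44) = 103.8/116.144048 = 0.893718

0.894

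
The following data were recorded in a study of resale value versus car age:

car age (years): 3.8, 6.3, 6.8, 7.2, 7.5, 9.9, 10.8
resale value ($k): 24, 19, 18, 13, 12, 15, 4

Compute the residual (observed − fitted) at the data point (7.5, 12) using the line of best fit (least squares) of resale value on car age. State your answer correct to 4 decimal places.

n = 7, Σx = 52.3, Σy = 105, Σxy = 708.6, Σx² = 423.11
Sxx = Σx² − (Σx)²/n = 423.11 − 390.755714 = 32.354286
Sxy = Σxy − (Σx)(Σy)/n = 708.6 − 784.5 = -75.9
b = Sxy/Sxx = -75.9/32.354286 = -2.345903
a = ȳ − b·x̄ = 15 − (-2.345903)·7.471429 = 32.527243
ŷ(7.5) = 32.527243 + (-2.345903)·7.5 = 14.932974
residual = y − ŷ = 12 − 14.932974 = -2.932974

-2.9330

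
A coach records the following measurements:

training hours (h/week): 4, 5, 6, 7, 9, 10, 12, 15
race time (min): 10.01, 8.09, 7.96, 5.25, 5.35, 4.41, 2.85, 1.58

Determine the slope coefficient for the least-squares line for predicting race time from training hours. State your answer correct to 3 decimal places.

n = 8, Σx = 68, Σy = 45.5, Σxy = 315.15, Σx² = 676
Sxx = Σx² − (Σx)²/n = 676 − 578 = 98
Sxy = Σxy − (Σx)(Σy)/n = 315.15 − 386.75 = -71.6
b = Sxy/Sxx = -71.6/98 = -0.730612

-0.731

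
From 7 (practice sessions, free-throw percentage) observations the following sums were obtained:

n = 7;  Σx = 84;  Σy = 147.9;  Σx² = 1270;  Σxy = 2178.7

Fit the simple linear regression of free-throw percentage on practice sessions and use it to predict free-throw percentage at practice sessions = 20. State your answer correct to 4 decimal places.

33.4614

Sxx = Σx² − (Σx)²/n = 1270 − 1008 = 262
Sxy = Σxy − (Σx)(Σy)/n = 2178.7 − 1774.8 = 403.9
b = Sxy/Sxx = 403.9/262 = 1.541603
a = ȳ − b·x̄ = 21.128571 − 1.541603·12 = 2.629335
ŷ(20) = a + b·20 = 2.629335 + 1.541603·20 = 33.461396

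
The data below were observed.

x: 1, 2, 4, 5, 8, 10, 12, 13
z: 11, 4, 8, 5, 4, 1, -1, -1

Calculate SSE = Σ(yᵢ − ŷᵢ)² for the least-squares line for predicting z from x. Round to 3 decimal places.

n = 8, Σx = 55, Σy = 31, Σxy = 93, Σx² = 523, Σy² = 245
Sxx = Σx² − (Σx)²/n = 523 − 378.125 = 144.875
Sxy = Σxy − (Σx)(Σy)/n = 93 − 213.125 = -120.125
Syy = Σy² − (Σy)²/n = 245 − 120.125 = 124.875
b = Sxy/Sxx = -120.125/144.875 = -0.829163
SSE = Syy − b·Sxy = 124.875 − (-0.829163)·(-120.125) = 25.271786

25.272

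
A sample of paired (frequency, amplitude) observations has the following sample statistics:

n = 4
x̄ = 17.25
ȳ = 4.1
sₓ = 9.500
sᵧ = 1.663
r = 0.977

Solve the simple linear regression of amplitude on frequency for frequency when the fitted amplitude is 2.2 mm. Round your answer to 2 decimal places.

6.14

b = r · sᵧ/sₓ = 0.977 · 1.663/9.5 = 0.171026
a = ȳ − b·x̄ = 4.1 − 0.171026·17.25 = 1.149794
Set a + b·x = 2.2: x = (2.2 − 1.149794) / 0.171026 = 6.140605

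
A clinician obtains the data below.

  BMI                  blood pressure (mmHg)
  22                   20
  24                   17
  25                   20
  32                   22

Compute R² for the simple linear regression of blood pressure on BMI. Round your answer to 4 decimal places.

n = 4, Σx = 103, Σy = 79, Σxy = 2052, Σx² = 2709, Σy² = 1573
Sxx = Σx² − (Σx)²/n = 2709 − 2652.25 = 56.75
Sxy = Σxy − (Σx)(Σy)/n = 2052 − 2034.25 = 17.75
Syy = Σy² − (Σy)²/n = 1573 − 1560.25 = 12.75
R² = Sxy²/(Sxx·Syy) = (17.75)²/(56.75·12.75) = 0.435432

0.4354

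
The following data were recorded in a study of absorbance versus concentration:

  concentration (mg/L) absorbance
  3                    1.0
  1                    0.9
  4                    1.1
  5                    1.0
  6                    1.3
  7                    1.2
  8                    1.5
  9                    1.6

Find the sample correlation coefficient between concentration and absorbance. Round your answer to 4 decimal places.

0.9179

n = 8, Σx = 43, Σy = 9.6, Σxy = 55.9, Σx² = 281, Σy² = 11.96
Sxx = Σx² − (Σx)²/n = 281 − 231.125 = 49.875
Sxy = Σxy − (Σx)(Σy)/n = 55.9 − 51.6 = 4.3
Syy = Σy² − (Σy)²/n = 11.96 − 11.52 = 0.44
r = Sxy/√(Sxx·Syy) = 4.3/√(21.945) = 4.3/4.684549 = 0.917911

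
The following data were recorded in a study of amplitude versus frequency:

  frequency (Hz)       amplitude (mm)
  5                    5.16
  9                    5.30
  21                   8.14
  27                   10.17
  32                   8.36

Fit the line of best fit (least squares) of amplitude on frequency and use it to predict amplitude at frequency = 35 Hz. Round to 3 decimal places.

10.117

n = 5, Σx = 94, Σy = 37.13, Σxy = 786.55, Σx² = 2300
Sxx = Σx² − (Σx)²/n = 2300 − 1767.2 = 532.8
Sxy = Σxy − (Σx)(Σy)/n = 786.55 − 698.044 = 88.506
b = Sxy/Sxx = 88.506/532.8 = 0.166115
a = ȳ − b·x̄ = 7.426 − 0.166115·18.8 = 4.303041
ŷ(35) = a + b·35 = 4.303041 + 0.166115·35 = 10.117061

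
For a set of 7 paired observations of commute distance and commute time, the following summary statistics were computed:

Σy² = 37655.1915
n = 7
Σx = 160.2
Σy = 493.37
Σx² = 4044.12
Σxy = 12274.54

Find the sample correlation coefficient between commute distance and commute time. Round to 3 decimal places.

Sxx = Σx² − (Σx)²/n = 4044.12 − 3666.291429 = 377.828571
Sxy = Σxy − (Σx)(Σy)/n = 12274.54 − 11291.124857 = 983.415143
Syy = Σy² − (Σy)²/n = 37655.1915 − 34773.422414 = 2881.769086
r = Sxy/√(Sxx·Syy) = 983.415143/√(1088814.696842) = 983.415143/1043.462839 = 0.942453

0.942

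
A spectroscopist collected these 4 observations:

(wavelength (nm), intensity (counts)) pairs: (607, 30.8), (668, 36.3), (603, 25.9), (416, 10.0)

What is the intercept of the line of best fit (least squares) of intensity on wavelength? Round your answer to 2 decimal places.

n = 4, Σx = 2294, Σy = 103, Σxy = 62721.7, Σx² = 1351338
Sxx = Σx² − (Σx)²/n = 1351338 − 1315609 = 35729
Sxy = Σxy − (Σx)(Σy)/n = 62721.7 − 59070.5 = 3651.2
b = Sxy/Sxx = 3651.2/35729 = 0.102191
a = ȳ − b·x̄ = 25.75 − 0.102191·573.5 = -32.856824

-32.86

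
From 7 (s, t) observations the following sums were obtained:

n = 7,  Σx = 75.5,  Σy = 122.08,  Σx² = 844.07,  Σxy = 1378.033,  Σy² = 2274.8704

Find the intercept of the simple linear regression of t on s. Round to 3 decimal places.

Sxx = Σx² − (Σx)²/n = 844.07 − 814.321429 = 29.748571
Sxy = Σxy − (Σx)(Σy)/n = 1378.033 − 1316.72 = 61.313
b = Sxy/Sxx = 61.313/29.748571 = 2.061040
a = ȳ − b·x̄ = 17.44 − 2.061040·10.785714 = -4.789790

-4.790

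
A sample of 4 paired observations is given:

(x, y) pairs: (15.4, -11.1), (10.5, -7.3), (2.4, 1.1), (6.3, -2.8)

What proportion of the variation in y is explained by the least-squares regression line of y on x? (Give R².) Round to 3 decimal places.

n = 4, Σx = 34.6, Σy = -20.1, Σxy = -262.59, Σx² = 392.86, Σy² = 185.55
Sxx = Σx² − (Σx)²/n = 392.86 − 299.29 = 93.57
Sxy = Σxy − (Σx)(Σy)/n = -262.59 − (-173.865) = -88.725
Syy = Σy² − (Σy)²/n = 185.55 − 101.0025 = 84.5475
R² = Sxy²/(Sxx·Syy) = (-88.725)²/(93.57·84.5475) = 0.995072

0.995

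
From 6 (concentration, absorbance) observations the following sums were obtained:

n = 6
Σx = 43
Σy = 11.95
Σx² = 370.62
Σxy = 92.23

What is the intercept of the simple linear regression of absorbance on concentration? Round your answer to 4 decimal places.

Sxx = Σx² − (Σx)²/n = 370.62 − 308.166667 = 62.453333
Sxy = Σxy − (Σx)(Σy)/n = 92.23 − 85.641667 = 6.588333
b = Sxy/Sxx = 6.588333/62.453333 = 0.105492
a = ȳ − b·x̄ = 1.991667 − 0.105492·7.166667 = 1.235640

1.2356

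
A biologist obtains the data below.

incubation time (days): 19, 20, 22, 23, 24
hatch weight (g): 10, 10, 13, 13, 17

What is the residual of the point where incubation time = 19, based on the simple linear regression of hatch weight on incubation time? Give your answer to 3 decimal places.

n = 5, Σx = 108, Σy = 63, Σxy = 1383, Σx² = 2350
Sxx = Σx² − (Σx)²/n = 2350 − 2332.8 = 17.2
Sxy = Σxy − (Σx)(Σy)/n = 1383 − 1360.8 = 22.2
b = Sxy/Sxx = 22.2/17.2 = 1.290698
a = ȳ − b·x̄ = 12.6 − 1.290698·21.6 = -15.279070
ŷ(19) = -15.279070 + 1.290698·19 = 9.244186
residual = y − ŷ = 10 − 9.244186 = 0.755814

0.756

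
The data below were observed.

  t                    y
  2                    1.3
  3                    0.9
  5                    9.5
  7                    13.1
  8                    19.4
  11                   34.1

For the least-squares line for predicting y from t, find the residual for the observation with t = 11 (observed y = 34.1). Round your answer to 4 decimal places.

2.7464

n = 6, Σx = 36, Σy = 78.3, Σxy = 674.8, Σx² = 272
Sxx = Σx² − (Σx)²/n = 272 − 216 = 56
Sxy = Σxy − (Σx)(Σy)/n = 674.8 − 469.8 = 205
b = Sxy/Sxx = 205/56 = 3.660714
a = ȳ − b·x̄ = 13.05 − 3.660714·6 = -8.914286
ŷ(11) = -8.914286 + 3.660714·11 = 31.353571
residual = y − ŷ = 34.1 − 31.353571 = 2.746429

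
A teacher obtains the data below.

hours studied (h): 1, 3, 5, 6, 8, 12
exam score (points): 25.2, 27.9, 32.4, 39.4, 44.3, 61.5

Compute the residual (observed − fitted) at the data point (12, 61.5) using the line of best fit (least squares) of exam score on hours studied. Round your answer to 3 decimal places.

2.123

n = 6, Σx = 35, Σy = 230.7, Σxy = 1599.7, Σx² = 279
Sxx = Σx² − (Σx)²/n = 279 − 204.166667 = 74.833333
Sxy = Σxy − (Σx)(Σy)/n = 1599.7 − 1345.75 = 253.95
b = Sxy/Sxx = 253.95/74.833333 = 3.393541
a = ȳ − b·x̄ = 38.45 − 3.393541·5.833333 = 18.654343
ŷ(12) = 18.654343 + 3.393541·12 = 59.376837
residual = y − ŷ = 61.5 − 59.376837 = 2.123163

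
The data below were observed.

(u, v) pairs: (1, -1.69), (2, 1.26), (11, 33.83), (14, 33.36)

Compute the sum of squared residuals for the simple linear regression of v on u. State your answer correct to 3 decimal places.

n = 4, Σx = 28, Σy = 66.76, Σxy = 840, Σx² = 322, Σy² = 2261.8022
Sxx = Σx² − (Σx)²/n = 322 − 196 = 126
Sxy = Σxy − (Σx)(Σy)/n = 840 − 467.32 = 372.68
Syy = Σy² − (Σy)²/n = 2261.8022 − 1114.2244 = 1147.5778
b = Sxy/Sxx = 372.68/126 = 2.957778
SSE = Syy − b·Sxy = 1147.5778 − 2.957778·372.68 = 45.273178

45.273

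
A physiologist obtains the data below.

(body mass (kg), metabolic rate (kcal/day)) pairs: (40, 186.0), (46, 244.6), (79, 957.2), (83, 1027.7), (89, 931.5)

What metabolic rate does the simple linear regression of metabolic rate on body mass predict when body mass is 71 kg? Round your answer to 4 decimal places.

n = 5, Σx = 337, Σy = 3347, Σxy = 262513, Σx² = 24767
Sxx = Σx² − (Σx)²/n = 24767 − 22713.8 = 2053.2
Sxy = Σxy − (Σx)(Σy)/n = 262513 − 225587.8 = 36925.2
b = Sxy/Sxx = 36925.2/2053.2 = 17.984220
a = ȳ − b·x̄ = 669.4 − 17.984220·67.4 = -542.736411
ŷ(71) = a + b·71 = -542.736411 + 17.984220·71 = 734.143191

734.1432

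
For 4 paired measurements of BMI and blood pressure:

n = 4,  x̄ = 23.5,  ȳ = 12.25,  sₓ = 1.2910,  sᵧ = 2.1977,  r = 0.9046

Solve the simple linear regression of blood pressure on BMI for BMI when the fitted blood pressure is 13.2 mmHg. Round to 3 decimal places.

24.117

b = r · sᵧ/sₓ = 0.9046 · 2.1977/1.291 = 1.539922
a = ȳ − b·x̄ = 12.25 − 1.539922·23.5 = -23.938169
Set a + b·x = 13.2: x = (13.2 − (-23.938169)) / 1.539922 = 24.116914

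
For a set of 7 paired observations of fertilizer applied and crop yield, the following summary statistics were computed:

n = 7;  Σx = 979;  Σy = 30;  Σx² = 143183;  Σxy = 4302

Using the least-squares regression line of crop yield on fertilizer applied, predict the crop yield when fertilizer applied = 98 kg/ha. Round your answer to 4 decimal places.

3.5754

Sxx = Σx² − (Σx)²/n = 143183 − 136920.142857 = 6262.857143
Sxy = Σxy − (Σx)(Σy)/n = 4302 − 4195.714286 = 106.285714
b = Sxy/Sxx = 106.285714/6262.857143 = 0.016971
a = ȳ − b·x̄ = 4.285714 − 0.016971·139.857143 = 1.912226
ŷ(98) = a + b·98 = 1.912226 + 0.016971·98 = 3.575365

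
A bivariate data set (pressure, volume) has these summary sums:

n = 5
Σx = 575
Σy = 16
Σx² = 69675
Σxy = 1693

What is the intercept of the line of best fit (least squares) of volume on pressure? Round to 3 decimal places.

Sxx = Σx² − (Σx)²/n = 69675 − 66125 = 3550
Sxy = Σxy − (Σx)(Σy)/n = 1693 − 1840 = -147
b = Sxy/Sxx = -147/3550 = -0.041408
a = ȳ − b·x̄ = 3.2 − (-0.041408)·115 = 7.961972

7.962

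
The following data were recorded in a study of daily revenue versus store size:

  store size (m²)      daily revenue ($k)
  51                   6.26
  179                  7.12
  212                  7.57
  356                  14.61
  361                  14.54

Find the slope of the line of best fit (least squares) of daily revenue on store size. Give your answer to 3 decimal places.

0.030

n = 5, Σx = 1159, Σy = 50.1, Σxy = 13648.68, Σx² = 336643
Sxx = Σx² − (Σx)²/n = 336643 − 268656.2 = 67986.8
Sxy = Σxy − (Σx)(Σy)/n = 13648.68 − 11613.18 = 2035.5
b = Sxy/Sxx = 2035.5/67986.8 = 0.029940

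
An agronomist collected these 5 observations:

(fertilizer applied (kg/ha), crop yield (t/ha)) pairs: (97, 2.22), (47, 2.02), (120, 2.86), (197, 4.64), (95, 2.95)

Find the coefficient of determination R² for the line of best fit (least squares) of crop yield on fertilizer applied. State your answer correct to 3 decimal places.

0.896

n = 5, Σx = 556, Σy = 14.69, Σxy = 1847.81, Σx² = 73852, Σy² = 47.4205
Sxx = Σx² − (Σx)²/n = 73852 − 61827.2 = 12024.8
Sxy = Σxy − (Σx)(Σy)/n = 1847.81 − 1633.528 = 214.282
Syy = Σy² − (Σy)²/n = 47.4205 − 43.15922 = 4.26128
R² = Sxy²/(Sxx·Syy) = (214.282)²/(12024.8·4.26128) = 0.896094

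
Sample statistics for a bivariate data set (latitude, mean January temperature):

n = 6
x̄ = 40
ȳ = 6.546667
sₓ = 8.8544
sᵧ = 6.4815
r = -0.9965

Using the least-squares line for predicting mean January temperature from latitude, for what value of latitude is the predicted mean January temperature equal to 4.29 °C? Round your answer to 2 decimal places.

43.09

b = r · sᵧ/sₓ = -0.9965 · 6.4815/8.8544 = -0.729447
a = ȳ − b·x̄ = 6.546667 − (-0.729447)·40 = 35.724544
Set a + b·x = 4.29: x = (4.29 − 35.724544) / (-0.729447) = 43.093669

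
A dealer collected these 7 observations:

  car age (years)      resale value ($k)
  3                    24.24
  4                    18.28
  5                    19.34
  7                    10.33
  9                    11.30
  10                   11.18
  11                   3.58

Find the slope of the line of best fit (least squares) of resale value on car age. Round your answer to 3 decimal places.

-2.069

n = 7, Σx = 49, Σy = 98.25, Σxy = 567.73, Σx² = 401
Sxx = Σx² − (Σx)²/n = 401 − 343 = 58
Sxy = Σxy − (Σx)(Σy)/n = 567.73 − 687.75 = -120.02
b = Sxy/Sxx = -120.02/58 = -2.069310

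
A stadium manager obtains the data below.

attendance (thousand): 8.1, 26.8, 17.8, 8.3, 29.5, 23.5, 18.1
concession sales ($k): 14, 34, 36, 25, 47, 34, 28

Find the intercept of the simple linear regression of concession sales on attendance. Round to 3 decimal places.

n = 7, Σx = 132.1, Σy = 218, Σxy = 4565.2, Σx² = 2919.69
Sxx = Σx² − (Σx)²/n = 2919.69 − 2492.915714 = 426.774286
Sxy = Σxy − (Σx)(Σy)/n = 4565.2 − 4113.971429 = 451.228571
b = Sxy/Sxx = 451.228571/426.774286 = 1.057300
a = ȳ − b·x̄ = 31.142857 − 1.057300·18.871429 = 11.190090

11.190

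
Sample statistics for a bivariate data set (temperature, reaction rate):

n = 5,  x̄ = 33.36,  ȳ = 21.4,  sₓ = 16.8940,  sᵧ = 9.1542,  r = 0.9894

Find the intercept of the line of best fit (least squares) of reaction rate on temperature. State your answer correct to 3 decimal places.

3.515

b = r · sᵧ/sₓ = 0.9894 · 9.1542/16.894 = 0.536117
a = ȳ − b·x̄ = 21.4 − 0.536117·33.36 = 3.515127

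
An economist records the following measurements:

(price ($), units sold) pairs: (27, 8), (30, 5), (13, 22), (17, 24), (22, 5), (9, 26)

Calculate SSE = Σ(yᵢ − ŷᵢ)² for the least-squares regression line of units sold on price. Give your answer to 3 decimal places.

95.706

n = 6, Σx = 118, Σy = 90, Σxy = 1404, Σx² = 2652, Σy² = 1850
Sxx = Σx² − (Σx)²/n = 2652 − 2320.666667 = 331.333333
Sxy = Σxy − (Σx)(Σy)/n = 1404 − 1770 = -366
Syy = Σy² − (Σy)²/n = 1850 − 1350 = 500
b = Sxy/Sxx = -366/331.333333 = -1.104628
SSE = Syy − b·Sxy = 500 − (-1.104628)·(-366) = 95.706237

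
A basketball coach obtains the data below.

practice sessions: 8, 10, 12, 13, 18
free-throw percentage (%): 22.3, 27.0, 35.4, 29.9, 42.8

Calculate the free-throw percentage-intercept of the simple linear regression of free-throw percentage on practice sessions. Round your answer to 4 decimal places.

n = 5, Σx = 61, Σy = 157.4, Σxy = 2032.3, Σx² = 801
Sxx = Σx² − (Σx)²/n = 801 − 744.2 = 56.8
Sxy = Σxy − (Σx)(Σy)/n = 2032.3 − 1920.28 = 112.02
b = Sxy/Sxx = 112.02/56.8 = 1.972183
a = ȳ − b·x̄ = 31.48 − 1.972183·12.2 = 7.419366

7.4194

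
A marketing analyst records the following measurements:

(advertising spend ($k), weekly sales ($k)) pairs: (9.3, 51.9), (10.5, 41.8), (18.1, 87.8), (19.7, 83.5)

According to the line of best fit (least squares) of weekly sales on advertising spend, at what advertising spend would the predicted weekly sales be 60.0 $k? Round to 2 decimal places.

12.87

n = 4, Σx = 57.6, Σy = 265, Σxy = 4155.7, Σx² = 912.44
Sxx = Σx² − (Σx)²/n = 912.44 − 829.44 = 83
Sxy = Σxy − (Σx)(Σy)/n = 4155.7 − 3816 = 339.7
b = Sxy/Sxx = 339.7/83 = 4.092771
a = ȳ − b·x̄ = 66.25 − 4.092771·14.4 = 7.314096
Set a + b·x = 60.0: x = (60.0 − 7.314096) / 4.092771 = 12.872917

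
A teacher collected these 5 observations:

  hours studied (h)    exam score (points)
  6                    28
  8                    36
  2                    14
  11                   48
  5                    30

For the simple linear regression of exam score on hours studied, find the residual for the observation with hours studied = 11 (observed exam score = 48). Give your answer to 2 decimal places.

n = 5, Σx = 32, Σy = 156, Σxy = 1162, Σx² = 250
Sxx = Σx² − (Σx)²/n = 250 − 204.8 = 45.2
Sxy = Σxy − (Σx)(Σy)/n = 1162 − 998.4 = 163.6
b = Sxy/Sxx = 163.6/45.2 = 3.619469
a = ȳ − b·x̄ = 31.2 − 3.619469·6.4 = 8.035398
ŷ(11) = 8.035398 + 3.619469·11 = 47.849558
residual = y − ŷ = 48 − 47.849558 = 0.150442

0.15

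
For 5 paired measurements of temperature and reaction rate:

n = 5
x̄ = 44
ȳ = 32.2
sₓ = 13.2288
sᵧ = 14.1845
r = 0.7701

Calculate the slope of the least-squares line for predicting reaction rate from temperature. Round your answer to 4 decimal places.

0.8257

b = r · sᵧ/sₓ = 0.7701 · 14.1845/13.2288 = 0.825735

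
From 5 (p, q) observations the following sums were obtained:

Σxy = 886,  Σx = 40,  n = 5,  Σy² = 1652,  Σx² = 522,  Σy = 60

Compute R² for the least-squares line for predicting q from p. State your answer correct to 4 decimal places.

0.8756

Sxx = Σx² − (Σx)²/n = 522 − 320 = 202
Sxy = Σxy − (Σx)(Σy)/n = 886 − 480 = 406
Syy = Σy² − (Σy)²/n = 1652 − 720 = 932
R² = Sxy²/(Sxx·Syy) = (406)²/(202·932) = 0.875558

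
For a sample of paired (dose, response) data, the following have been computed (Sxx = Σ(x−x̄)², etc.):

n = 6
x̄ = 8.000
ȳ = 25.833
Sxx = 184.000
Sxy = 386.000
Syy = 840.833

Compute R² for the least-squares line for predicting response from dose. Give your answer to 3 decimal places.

0.963

R² = Sxy²/(Sxx·Syy) = (386)²/(184·840.833) = 0.963046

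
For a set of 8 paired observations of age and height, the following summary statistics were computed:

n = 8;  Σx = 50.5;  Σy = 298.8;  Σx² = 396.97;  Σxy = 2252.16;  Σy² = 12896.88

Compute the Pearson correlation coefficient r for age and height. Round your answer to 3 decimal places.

0.993

Sxx = Σx² − (Σx)²/n = 396.97 − 318.78125 = 78.18875
Sxy = Σxy − (Σx)(Σy)/n = 2252.16 − 1886.175 = 365.985
Syy = Σy² − (Σy)²/n = 12896.88 − 11160.18 = 1736.7
r = Sxy/√(Sxx·Syy) = 365.985/√(135790.402125) = 365.985/368.497493 = 0.993182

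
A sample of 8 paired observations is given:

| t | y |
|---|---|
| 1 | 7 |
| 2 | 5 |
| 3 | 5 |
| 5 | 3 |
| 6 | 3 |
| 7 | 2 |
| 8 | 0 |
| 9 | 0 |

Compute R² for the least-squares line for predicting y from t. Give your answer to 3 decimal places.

0.956

n = 8, Σx = 41, Σy = 25, Σxy = 79, Σx² = 269, Σy² = 121
Sxx = Σx² − (Σx)²/n = 269 − 210.125 = 58.875
Sxy = Σxy − (Σx)(Σy)/n = 79 − 128.125 = -49.125
Syy = Σy² − (Σy)²/n = 121 − 78.125 = 42.875
R² = Sxy²/(Sxx·Syy) = (-49.125)²/(58.875·42.875) = 0.956027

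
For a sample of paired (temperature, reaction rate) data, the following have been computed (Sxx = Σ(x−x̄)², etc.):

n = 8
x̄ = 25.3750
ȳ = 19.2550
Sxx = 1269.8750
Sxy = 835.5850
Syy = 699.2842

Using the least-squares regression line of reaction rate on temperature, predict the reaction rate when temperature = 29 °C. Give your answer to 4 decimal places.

21.6403

b = Sxy/Sxx = 835.585/1269.875 = 0.658006
a = ȳ − b·x̄ = 19.255 − 0.658006·25.375 = 2.558105
ŷ(29) = a + b·29 = 2.558105 + 0.658006·29 = 21.640271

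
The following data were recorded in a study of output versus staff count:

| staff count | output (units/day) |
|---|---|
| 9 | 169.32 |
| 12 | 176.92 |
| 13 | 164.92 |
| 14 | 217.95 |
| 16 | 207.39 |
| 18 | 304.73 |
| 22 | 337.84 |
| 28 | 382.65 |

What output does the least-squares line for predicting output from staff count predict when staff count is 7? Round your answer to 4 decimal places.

120.1124

n = 8, Σx = 132, Σy = 1961.72, Σxy = 35792.24, Σx² = 2438
Sxx = Σx² − (Σx)²/n = 2438 − 2178 = 260
Sxy = Σxy − (Σx)(Σy)/n = 35792.24 − 32368.38 = 3423.86
b = Sxy/Sxx = 3423.86/260 = 13.168692
a = ȳ − b·x̄ = 245.215 − 13.168692·16.5 = 27.931577
ŷ(7) = a + b·7 = 27.931577 + 13.168692·7 = 120.112423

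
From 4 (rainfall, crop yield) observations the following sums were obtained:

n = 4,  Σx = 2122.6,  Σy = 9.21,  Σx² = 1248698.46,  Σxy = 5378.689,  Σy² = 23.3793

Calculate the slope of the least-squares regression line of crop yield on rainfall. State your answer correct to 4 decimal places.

Sxx = Σx² − (Σx)²/n = 1248698.46 − 1126357.69 = 122340.77
Sxy = Σxy − (Σx)(Σy)/n = 5378.689 − 4887.2865 = 491.4025
b = Sxy/Sxx = 491.4025/122340.77 = 0.004017

0.0040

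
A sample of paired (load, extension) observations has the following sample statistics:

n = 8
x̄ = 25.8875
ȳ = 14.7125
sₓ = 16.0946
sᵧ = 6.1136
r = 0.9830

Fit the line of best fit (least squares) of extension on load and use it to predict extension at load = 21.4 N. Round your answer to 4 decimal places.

b = r · sᵧ/sₓ = 0.983 · 6.1136/16.0946 = 0.373397
a = ȳ − b·x̄ = 14.7125 − 0.373397·25.8875 = 5.046196
ŷ(21.4) = a + b·21.4 = 5.046196 + 0.373397·21.4 = 13.036883

13.0369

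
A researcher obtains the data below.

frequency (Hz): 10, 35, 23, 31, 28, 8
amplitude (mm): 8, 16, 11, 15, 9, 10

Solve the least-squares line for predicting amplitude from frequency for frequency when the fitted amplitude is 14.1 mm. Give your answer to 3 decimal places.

n = 6, Σx = 135, Σy = 69, Σxy = 1690, Σx² = 3663
Sxx = Σx² − (Σx)²/n = 3663 − 3037.5 = 625.5
Sxy = Σxy − (Σx)(Σy)/n = 1690 − 1552.5 = 137.5
b = Sxy/Sxx = 137.5/625.5 = 0.219824
a = ȳ − b·x̄ = 11.5 − 0.219824·22.5 = 6.553957
Set a + b·x = 14.1: x = (14.1 − 6.553957) / 0.219824 = 34.327636

34.328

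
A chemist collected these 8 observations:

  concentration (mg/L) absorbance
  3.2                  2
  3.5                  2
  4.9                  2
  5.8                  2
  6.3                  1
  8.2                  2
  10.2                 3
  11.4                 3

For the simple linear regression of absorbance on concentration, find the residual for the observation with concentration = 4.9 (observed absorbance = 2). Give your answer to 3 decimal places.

n = 8, Σx = 53.5, Σy = 17, Σxy = 122.3, Σx² = 421.07
Sxx = Σx² − (Σx)²/n = 421.07 − 357.78125 = 63.28875
Sxy = Σxy − (Σx)(Σy)/n = 122.3 − 113.6875 = 8.6125
b = Sxy/Sxx = 8.6125/63.28875 = 0.136083
a = ȳ − b·x̄ = 2.125 − 0.136083·6.6875 = 1.214947
ŷ(4.9) = 1.214947 + 0.136083·4.9 = 1.881752
residual = y − ŷ = 2 − 1.881752 = 0.118248

0.118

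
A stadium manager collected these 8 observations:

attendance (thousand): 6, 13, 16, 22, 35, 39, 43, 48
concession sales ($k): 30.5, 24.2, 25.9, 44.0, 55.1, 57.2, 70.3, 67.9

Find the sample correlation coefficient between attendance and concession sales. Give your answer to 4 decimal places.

0.9523

n = 8, Σx = 222, Σy = 375.1, Σxy = 12321.4, Σx² = 7844, Σy² = 19983.05
Sxx = Σx² − (Σx)²/n = 7844 − 6160.5 = 1683.5
Sxy = Σxy − (Σx)(Σy)/n = 12321.4 − 10409.025 = 1912.375
Syy = Σy² − (Σy)²/n = 19983.05 − 17587.50125 = 2395.54875
r = Sxy/√(Sxx·Syy) = 1912.375/√(4032906.320625) = 1912.375/2008.209730 = 0.952279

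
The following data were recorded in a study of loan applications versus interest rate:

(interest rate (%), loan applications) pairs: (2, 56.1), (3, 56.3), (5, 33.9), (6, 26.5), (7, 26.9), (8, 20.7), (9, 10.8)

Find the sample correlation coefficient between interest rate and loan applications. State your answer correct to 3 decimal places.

n = 7, Σx = 40, Σy = 231.2, Σxy = 1060.7, Σx² = 268, Σy² = 9437.1
Sxx = Σx² − (Σx)²/n = 268 − 228.571429 = 39.428571
Sxy = Σxy − (Σx)(Σy)/n = 1060.7 − 1321.142857 = -260.442857
Syy = Σy² − (Σy)²/n = 9437.1 − 7636.205714 = 1800.894286
r = Sxy/√(Sxx·Syy) = -260.442857/√(71006.688980) = -260.442857/266.470803 = -0.977379

-0.977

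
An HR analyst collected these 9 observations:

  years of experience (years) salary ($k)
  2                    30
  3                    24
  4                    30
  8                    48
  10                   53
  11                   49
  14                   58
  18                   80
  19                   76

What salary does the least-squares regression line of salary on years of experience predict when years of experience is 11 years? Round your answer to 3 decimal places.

53.203

n = 9, Σx = 89, Σy = 448, Σxy = 5401, Σx² = 1195
Sxx = Σx² − (Σx)²/n = 1195 − 880.111111 = 314.888889
Sxy = Σxy − (Σx)(Σy)/n = 5401 − 4430.222222 = 970.777778
b = Sxy/Sxx = 970.777778/314.888889 = 3.082922
a = ȳ − b·x̄ = 49.777778 − 3.082922·9.888889 = 19.291108
ŷ(11) = a + b·11 = 19.291108 + 3.082922·11 = 53.203246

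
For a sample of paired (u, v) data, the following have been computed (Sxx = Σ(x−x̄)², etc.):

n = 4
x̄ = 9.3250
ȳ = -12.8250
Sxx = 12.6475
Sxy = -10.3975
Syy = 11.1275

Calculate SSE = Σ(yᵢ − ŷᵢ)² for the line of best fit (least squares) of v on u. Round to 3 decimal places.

2.580

b = Sxy/Sxx = -10.3975/12.6475 = -0.822099
SSE = Syy − b·Sxy = 11.1275 − (-0.822099)·(-10.3975) = 2.579723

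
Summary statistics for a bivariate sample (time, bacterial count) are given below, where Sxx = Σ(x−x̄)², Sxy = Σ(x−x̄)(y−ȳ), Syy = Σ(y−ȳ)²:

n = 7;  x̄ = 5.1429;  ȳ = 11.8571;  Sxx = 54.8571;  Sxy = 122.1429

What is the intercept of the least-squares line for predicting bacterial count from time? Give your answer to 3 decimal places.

b = Sxy/Sxx = 122.1429/54.8571 = 2.226565
a = ȳ − b·x̄ = 11.8571 − 2.226565·5.1429 = 0.406099

0.406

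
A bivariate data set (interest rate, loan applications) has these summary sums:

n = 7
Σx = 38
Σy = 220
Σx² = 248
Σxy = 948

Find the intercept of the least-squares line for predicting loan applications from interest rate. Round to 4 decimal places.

63.4795

Sxx = Σx² − (Σx)²/n = 248 − 206.285714 = 41.714286
Sxy = Σxy − (Σx)(Σy)/n = 948 − 1194.285714 = -246.285714
b = Sxy/Sxx = -246.285714/41.714286 = -5.904110
a = ȳ − b·x̄ = 31.428571 − (-5.904110)·5.428571 = 63.479452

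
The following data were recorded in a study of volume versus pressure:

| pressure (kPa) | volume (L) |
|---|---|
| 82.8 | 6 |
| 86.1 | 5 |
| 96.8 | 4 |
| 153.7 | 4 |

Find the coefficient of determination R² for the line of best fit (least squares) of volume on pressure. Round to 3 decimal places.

n = 4, Σx = 419.4, Σy = 19, Σxy = 1929.3, Σx² = 47262.98, Σy² = 93
Sxx = Σx² − (Σx)²/n = 47262.98 − 43974.09 = 3288.89
Sxy = Σxy − (Σx)(Σy)/n = 1929.3 − 1992.15 = -62.85
Syy = Σy² − (Σy)²/n = 93 − 90.25 = 2.75
R² = Sxy²/(Sxx·Syy) = (-62.85)²/(3288.89·2.75) = 0.436746

0.437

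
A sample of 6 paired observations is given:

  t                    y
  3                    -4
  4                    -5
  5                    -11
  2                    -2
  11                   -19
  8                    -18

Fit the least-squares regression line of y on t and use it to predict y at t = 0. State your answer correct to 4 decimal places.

n = 6, Σx = 33, Σy = -59, Σxy = -444, Σx² = 239
Sxx = Σx² − (Σx)²/n = 239 − 181.5 = 57.5
Sxy = Σxy − (Σx)(Σy)/n = -444 − (-324.5) = -119.5
b = Sxy/Sxx = -119.5/57.5 = -2.078261
a = ȳ − b·x̄ = -9.833333 − (-2.078261)·5.5 = 1.597101
ŷ(0) = a + b·0 = 1.597101 + (-2.078261)·0 = 1.597101

1.5971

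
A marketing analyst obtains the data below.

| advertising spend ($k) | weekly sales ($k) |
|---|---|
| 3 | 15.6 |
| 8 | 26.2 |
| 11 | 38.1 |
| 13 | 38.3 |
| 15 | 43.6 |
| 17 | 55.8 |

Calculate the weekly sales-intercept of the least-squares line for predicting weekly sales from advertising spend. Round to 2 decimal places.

6.27

n = 6, Σx = 67, Σy = 217.6, Σxy = 2776, Σx² = 877
Sxx = Σx² − (Σx)²/n = 877 − 748.166667 = 128.833333
Sxy = Σxy − (Σx)(Σy)/n = 2776 − 2429.866667 = 346.133333
b = Sxy/Sxx = 346.133333/128.833333 = 2.686675
a = ȳ − b·x̄ = 36.266667 − 2.686675·11.166667 = 6.265459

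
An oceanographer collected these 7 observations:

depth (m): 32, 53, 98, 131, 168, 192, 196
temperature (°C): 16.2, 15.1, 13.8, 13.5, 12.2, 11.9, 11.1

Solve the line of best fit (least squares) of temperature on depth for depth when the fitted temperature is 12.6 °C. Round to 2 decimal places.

n = 7, Σx = 870, Σy = 93.8, Σxy = 10949.6, Σx² = 134102
Sxx = Σx² − (Σx)²/n = 134102 − 108128.571429 = 25973.428571
Sxy = Σxy − (Σx)(Σy)/n = 10949.6 − 11658 = -708.4
b = Sxy/Sxx = -708.4/25973.428571 = -0.027274
a = ȳ − b·x̄ = 13.4 − (-0.027274)·124.285714 = 16.789772
Set a + b·x = 12.6: x = (12.6 − 16.789772) / (-0.027274) = 153.617649

153.62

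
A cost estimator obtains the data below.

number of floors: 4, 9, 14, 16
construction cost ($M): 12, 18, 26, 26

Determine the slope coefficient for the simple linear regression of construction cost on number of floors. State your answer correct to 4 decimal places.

n = 4, Σx = 43, Σy = 82, Σxy = 990, Σx² = 549
Sxx = Σx² − (Σx)²/n = 549 − 462.25 = 86.75
Sxy = Σxy − (Σx)(Σy)/n = 990 − 881.5 = 108.5
b = Sxy/Sxx = 108.5/86.75 = 1.250720

1.2507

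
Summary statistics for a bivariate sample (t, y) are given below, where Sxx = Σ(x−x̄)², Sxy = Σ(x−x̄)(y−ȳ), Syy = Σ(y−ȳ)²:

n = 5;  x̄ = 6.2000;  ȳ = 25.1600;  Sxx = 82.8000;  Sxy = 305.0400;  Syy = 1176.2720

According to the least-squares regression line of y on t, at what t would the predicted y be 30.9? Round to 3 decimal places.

b = Sxy/Sxx = 305.04/82.8 = 3.684058
a = ȳ − b·x̄ = 25.16 − 3.684058·6.2 = 2.318841
Set a + b·x = 30.9: x = (30.9 − 2.318841) / 3.684058 = 7.758065

7.758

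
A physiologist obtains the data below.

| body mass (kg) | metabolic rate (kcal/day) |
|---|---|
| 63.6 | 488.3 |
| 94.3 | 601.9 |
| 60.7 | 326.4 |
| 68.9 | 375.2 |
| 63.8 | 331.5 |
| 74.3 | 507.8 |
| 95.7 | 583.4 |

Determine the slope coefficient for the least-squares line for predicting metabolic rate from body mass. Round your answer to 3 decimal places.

6.788

n = 7, Σx = 521.3, Σy = 3214.5, Σxy = 248189.43, Σx² = 40118.57
Sxx = Σx² − (Σx)²/n = 40118.57 − 38821.955714 = 1296.614286
Sxy = Σxy − (Σx)(Σy)/n = 248189.43 − 239388.407143 = 8801.022857
b = Sxy/Sxx = 8801.022857/1296.614286 = 6.787695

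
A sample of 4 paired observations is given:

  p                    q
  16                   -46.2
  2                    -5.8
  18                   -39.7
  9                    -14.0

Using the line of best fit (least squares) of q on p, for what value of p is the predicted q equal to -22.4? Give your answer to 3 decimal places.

n = 4, Σx = 45, Σy = -105.7, Σxy = -1591.4, Σx² = 665
Sxx = Σx² − (Σx)²/n = 665 − 506.25 = 158.75
Sxy = Σxy − (Σx)(Σy)/n = -1591.4 − (-1189.125) = -402.275
b = Sxy/Sxx = -402.275/158.75 = -2.534016
a = ȳ − b·x̄ = -26.425 − (-2.534016)·11.25 = 2.082677
Set a + b·x = -22.4: x = (-22.4 − 2.082677) / (-2.534016) = 9.661612

9.662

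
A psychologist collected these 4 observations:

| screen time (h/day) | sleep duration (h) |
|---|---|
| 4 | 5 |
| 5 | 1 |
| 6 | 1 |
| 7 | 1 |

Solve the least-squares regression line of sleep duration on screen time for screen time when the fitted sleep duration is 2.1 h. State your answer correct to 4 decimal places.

5.4167

n = 4, Σx = 22, Σy = 8, Σxy = 38, Σx² = 126
Sxx = Σx² − (Σx)²/n = 126 − 121 = 5
Sxy = Σxy − (Σx)(Σy)/n = 38 − 44 = -6
b = Sxy/Sxx = -6/5 = -1.2
a = ȳ − b·x̄ = 2 − (-1.2)·5.5 = 8.6
Set a + b·x = 2.1: x = (2.1 − 8.6) / (-1.2) = 5.416667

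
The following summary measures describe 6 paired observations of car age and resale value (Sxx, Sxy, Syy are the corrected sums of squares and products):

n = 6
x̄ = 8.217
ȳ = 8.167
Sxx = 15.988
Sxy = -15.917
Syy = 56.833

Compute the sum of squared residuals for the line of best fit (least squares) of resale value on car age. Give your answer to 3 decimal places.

b = Sxy/Sxx = -15.917/15.988 = -0.995559
SSE = Syy − b·Sxy = 56.833 − (-0.995559)·(-15.917) = 40.986685

40.987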